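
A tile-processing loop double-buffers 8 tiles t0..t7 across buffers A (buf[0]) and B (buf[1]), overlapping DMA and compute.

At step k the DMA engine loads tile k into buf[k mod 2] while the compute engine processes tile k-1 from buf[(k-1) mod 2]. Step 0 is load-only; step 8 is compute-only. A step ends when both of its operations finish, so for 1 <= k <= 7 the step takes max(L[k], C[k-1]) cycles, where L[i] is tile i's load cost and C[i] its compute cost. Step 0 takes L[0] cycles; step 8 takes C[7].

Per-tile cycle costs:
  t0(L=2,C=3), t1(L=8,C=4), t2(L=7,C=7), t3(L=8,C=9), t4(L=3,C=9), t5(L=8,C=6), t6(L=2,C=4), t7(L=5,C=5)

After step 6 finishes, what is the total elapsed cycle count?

end_cycle[6] = 49

step 0: L[0]=2 → dur=2, Σ=2 | A=load:t0 B=idle [load-only]
step 1: L[1]=8 C[0]=3 → dur=8, Σ=10 | A=compute:t0 B=load:t1 [load-bound]
step 2: L[2]=7 C[1]=4 → dur=7, Σ=17 | A=load:t2 B=compute:t1 [load-bound]
step 3: L[3]=8 C[2]=7 → dur=8, Σ=25 | A=compute:t2 B=load:t3 [load-bound]
step 4: L[4]=3 C[3]=9 → dur=9, Σ=34 | A=load:t4 B=compute:t3 [compute-bound]
step 5: L[5]=8 C[4]=9 → dur=9, Σ=43 | A=compute:t4 B=load:t5 [compute-bound]
step 6: L[6]=2 C[5]=6 → dur=6, Σ=49 | A=load:t6 B=compute:t5 [compute-bound]
step 7: L[7]=5 C[6]=4 → dur=5, Σ=54 | A=compute:t6 B=load:t7 [load-bound]
step 8: C[7]=5 → dur=5, Σ=59 | A=idle B=compute:t7 [compute-only]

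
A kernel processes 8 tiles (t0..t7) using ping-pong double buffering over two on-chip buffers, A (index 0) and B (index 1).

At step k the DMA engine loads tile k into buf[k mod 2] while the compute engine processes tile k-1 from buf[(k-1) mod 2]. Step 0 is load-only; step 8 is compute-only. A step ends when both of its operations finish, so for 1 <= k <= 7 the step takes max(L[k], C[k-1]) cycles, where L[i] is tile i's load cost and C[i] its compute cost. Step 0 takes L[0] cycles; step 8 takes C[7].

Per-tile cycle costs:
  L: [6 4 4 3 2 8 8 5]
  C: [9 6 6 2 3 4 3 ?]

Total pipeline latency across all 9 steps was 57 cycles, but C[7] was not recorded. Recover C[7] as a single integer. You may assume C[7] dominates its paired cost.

C[7] = 7

step 0 | dur = L[0]=6 = 6
step 1 | dur = max(L[1]=4, C[0]=9) = 9
step 2 | dur = max(L[2]=4, C[1]=6) = 6
step 3 | dur = max(L[3]=3, C[2]=6) = 6
step 4 | dur = max(L[4]=2, C[3]=2) = 2
step 5 | dur = max(L[5]=8, C[4]=3) = 8
step 6 | dur = max(L[6]=8, C[5]=4) = 8
step 7 | dur = max(L[7]=5, C[6]=3) = 5
step 8 | dur = C[7]=? = C[7]  (unknown; binding)
sum of known step durations = 50
dur[8] = total - known = 57 - 50 = 7
C[7] is the binding max in step 8, so C[7] = dur[8] = 7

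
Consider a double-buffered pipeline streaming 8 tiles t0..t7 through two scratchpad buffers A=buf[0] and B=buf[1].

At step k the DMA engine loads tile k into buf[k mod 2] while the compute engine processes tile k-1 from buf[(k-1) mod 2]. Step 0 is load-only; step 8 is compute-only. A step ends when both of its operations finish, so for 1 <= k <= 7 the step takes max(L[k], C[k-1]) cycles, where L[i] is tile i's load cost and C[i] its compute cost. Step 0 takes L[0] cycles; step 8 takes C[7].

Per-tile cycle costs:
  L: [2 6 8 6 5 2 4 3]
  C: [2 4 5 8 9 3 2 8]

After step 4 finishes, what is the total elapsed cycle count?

  0. 2=2c; end=2; A:t0 B:-
  1. max(6,2)=6c; end=8; A:t0 B:t1
  2. max(8,4)=8c; end=16; A:t2 B:t1
  3. max(6,5)=6c; end=22; A:t2 B:t3
  4. max(5,8)=8c; end=30; A:t4 B:t3
  5. max(2,9)=9c; end=39; A:t4 B:t5
  6. max(4,3)=4c; end=43; A:t6 B:t5
  7. max(3,2)=3c; end=46; A:t6 B:t7
  8. 8=8c; end=54; A:t6 B:t7

end_cycle[4] = 30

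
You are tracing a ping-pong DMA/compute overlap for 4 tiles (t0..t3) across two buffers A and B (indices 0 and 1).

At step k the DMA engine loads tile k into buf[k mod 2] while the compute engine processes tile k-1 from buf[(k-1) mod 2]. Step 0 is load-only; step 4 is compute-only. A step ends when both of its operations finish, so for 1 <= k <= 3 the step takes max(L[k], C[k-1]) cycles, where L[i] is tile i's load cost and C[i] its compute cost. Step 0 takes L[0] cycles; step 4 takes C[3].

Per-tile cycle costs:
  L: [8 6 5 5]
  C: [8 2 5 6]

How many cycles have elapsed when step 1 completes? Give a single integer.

[0] DMA t0→A (8c) ∥ CU idle ⇒ 8c, clock 8
[1] DMA t1→B (6c) ∥ CU A:t0 (8c) ⇒ 8c, clock 16
[2] DMA t2→A (5c) ∥ CU B:t1 (2c) ⇒ 5c, clock 21
[3] DMA t3→B (5c) ∥ CU A:t2 (5c) ⇒ 5c, clock 26
[4] DMA idle ∥ CU B:t3 (6c) ⇒ 6c, clock 32

end_cycle[1] = 16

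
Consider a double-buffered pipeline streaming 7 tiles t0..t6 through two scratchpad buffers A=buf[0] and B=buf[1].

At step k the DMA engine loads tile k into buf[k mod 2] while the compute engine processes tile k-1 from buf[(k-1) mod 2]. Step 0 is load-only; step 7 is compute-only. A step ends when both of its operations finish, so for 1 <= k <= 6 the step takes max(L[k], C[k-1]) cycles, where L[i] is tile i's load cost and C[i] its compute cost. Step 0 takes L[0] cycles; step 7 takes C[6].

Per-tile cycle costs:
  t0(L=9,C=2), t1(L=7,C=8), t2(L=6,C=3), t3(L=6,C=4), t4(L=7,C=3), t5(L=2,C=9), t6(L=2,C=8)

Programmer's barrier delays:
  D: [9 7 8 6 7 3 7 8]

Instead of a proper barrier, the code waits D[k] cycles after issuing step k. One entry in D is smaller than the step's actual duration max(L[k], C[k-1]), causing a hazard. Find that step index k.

k=0 barrier L[0]=9→9c, D[0]=9 ok
k=1 barrier max(L[1]=7,C[0]=2)→7c, D[1]=7 ok
k=2 barrier max(L[2]=6,C[1]=8)→8c, D[2]=8 ok
k=3 barrier max(L[3]=6,C[2]=3)→6c, D[3]=6 ok
k=4 barrier max(L[4]=7,C[3]=4)→7c, D[4]=7 ok
k=5 barrier max(L[5]=2,C[4]=3)→3c, D[5]=3 ok
k=6 barrier max(L[6]=2,C[5]=9)→9c, D[6]=7 SHORT
k=7 barrier C[6]=8→8c, D[7]=8 ok

hazard at step 6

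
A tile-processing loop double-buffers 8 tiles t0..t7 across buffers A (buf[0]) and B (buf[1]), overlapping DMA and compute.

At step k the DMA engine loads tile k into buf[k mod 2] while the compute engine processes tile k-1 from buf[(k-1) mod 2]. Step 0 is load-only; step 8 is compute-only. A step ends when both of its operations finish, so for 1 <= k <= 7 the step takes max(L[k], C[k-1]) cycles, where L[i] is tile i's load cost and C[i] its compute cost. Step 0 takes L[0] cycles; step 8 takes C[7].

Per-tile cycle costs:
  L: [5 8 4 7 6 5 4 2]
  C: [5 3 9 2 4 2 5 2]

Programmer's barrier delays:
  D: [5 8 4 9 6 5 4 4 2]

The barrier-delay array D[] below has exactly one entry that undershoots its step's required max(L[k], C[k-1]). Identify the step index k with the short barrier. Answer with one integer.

[0] required=L[0]=5=5 vs D=5 ok
[1] required=max(L[1]=8,C[0]=5)=8 vs D=8 ok
[2] required=max(L[2]=4,C[1]=3)=4 vs D=4 ok
[3] required=max(L[3]=7,C[2]=9)=9 vs D=9 ok
[4] required=max(L[4]=6,C[3]=2)=6 vs D=6 ok
[5] required=max(L[5]=5,C[4]=4)=5 vs D=5 ok
[6] required=max(L[6]=4,C[5]=2)=4 vs D=4 ok
[7] required=max(L[7]=2,C[6]=5)=5 vs D=4 SHORT
[8] required=C[7]=2=2 vs D=2 ok

hazard at step 7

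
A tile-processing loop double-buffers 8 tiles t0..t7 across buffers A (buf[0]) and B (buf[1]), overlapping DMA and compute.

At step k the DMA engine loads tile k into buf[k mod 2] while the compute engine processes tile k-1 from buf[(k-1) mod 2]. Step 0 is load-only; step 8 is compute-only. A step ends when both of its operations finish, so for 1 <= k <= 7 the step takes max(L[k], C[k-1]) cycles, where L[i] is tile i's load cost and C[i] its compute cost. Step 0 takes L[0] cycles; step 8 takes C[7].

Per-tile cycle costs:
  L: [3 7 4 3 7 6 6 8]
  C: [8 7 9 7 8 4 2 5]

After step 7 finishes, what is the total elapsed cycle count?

end_cycle[7] = 56

[0] DMA t0→A (3c) ∥ CU idle ⇒ 3c, clock 3
[1] DMA t1→B (7c) ∥ CU A:t0 (8c) ⇒ 8c, clock 11
[2] DMA t2→A (4c) ∥ CU B:t1 (7c) ⇒ 7c, clock 18
[3] DMA t3→B (3c) ∥ CU A:t2 (9c) ⇒ 9c, clock 27
[4] DMA t4→A (7c) ∥ CU B:t3 (7c) ⇒ 7c, clock 34
[5] DMA t5→B (6c) ∥ CU A:t4 (8c) ⇒ 8c, clock 42
[6] DMA t6→A (6c) ∥ CU B:t5 (4c) ⇒ 6c, clock 48
[7] DMA t7→B (8c) ∥ CU A:t6 (2c) ⇒ 8c, clock 56
[8] DMA idle ∥ CU B:t7 (5c) ⇒ 5c, clock 61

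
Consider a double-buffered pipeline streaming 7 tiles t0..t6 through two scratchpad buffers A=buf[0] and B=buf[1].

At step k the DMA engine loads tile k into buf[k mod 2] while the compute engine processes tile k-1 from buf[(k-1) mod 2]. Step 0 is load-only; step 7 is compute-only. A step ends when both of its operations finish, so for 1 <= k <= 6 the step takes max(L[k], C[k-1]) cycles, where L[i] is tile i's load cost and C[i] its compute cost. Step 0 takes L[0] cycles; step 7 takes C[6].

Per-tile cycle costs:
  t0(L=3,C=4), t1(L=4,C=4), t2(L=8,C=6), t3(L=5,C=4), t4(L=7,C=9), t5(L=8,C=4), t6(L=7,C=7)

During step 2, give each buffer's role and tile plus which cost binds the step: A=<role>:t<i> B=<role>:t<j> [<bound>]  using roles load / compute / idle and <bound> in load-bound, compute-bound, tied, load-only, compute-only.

  0. 3=3c; end=3; A:t0 B:-
  1. max(4,4)=4c; end=7; A:t0 B:t1
  2. max(8,4)=8c; end=15; A:t2 B:t1
  3. max(5,6)=6c; end=21; A:t2 B:t3
  4. max(7,4)=7c; end=28; A:t4 B:t3
  5. max(8,9)=9c; end=37; A:t4 B:t5
  6. max(7,4)=7c; end=44; A:t6 B:t5
  7. 7=7c; end=51; A:t6 B:t5

step 2: A=load:t2 B=compute:t1 [load-bound]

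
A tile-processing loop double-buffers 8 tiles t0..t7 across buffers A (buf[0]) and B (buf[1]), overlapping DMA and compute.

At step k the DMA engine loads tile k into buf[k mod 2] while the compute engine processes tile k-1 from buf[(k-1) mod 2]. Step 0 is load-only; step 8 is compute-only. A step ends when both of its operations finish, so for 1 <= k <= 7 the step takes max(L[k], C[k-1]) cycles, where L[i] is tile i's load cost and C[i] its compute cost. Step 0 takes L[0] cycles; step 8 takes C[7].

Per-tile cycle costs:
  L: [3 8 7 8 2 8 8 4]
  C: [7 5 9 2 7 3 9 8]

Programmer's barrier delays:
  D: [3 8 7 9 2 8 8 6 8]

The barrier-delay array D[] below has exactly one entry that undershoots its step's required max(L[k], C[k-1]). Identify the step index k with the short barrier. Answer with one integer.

hazard at step 7

k=0 barrier L[0]=3→3c, D[0]=3 ok
k=1 barrier max(L[1]=8,C[0]=7)→8c, D[1]=8 ok
k=2 barrier max(L[2]=7,C[1]=5)→7c, D[2]=7 ok
k=3 barrier max(L[3]=8,C[2]=9)→9c, D[3]=9 ok
k=4 barrier max(L[4]=2,C[3]=2)→2c, D[4]=2 ok
k=5 barrier max(L[5]=8,C[4]=7)→8c, D[5]=8 ok
k=6 barrier max(L[6]=8,C[5]=3)→8c, D[6]=8 ok
k=7 barrier max(L[7]=4,C[6]=9)→9c, D[7]=6 SHORT
k=8 barrier C[7]=8→8c, D[8]=8 ok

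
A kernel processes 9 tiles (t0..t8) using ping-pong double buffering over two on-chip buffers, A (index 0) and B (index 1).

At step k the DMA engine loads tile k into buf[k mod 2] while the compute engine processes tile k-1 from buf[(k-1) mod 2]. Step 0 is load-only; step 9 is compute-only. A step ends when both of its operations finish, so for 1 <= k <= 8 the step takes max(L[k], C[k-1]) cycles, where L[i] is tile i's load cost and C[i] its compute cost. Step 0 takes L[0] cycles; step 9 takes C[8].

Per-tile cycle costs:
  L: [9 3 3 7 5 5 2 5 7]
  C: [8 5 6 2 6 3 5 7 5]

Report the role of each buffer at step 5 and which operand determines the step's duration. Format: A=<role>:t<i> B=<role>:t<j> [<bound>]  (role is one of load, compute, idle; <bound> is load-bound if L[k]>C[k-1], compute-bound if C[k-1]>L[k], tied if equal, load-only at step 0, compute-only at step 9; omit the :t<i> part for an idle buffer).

step 5: A=compute:t4 B=load:t5 [compute-bound]

step 0: L[0]=9 → dur=9, Σ=9 | A=load:t0 B=idle [load-only]
step 1: L[1]=3 C[0]=8 → dur=8, Σ=17 | A=compute:t0 B=load:t1 [compute-bound]
step 2: L[2]=3 C[1]=5 → dur=5, Σ=22 | A=load:t2 B=compute:t1 [compute-bound]
step 3: L[3]=7 C[2]=6 → dur=7, Σ=29 | A=compute:t2 B=load:t3 [load-bound]
step 4: L[4]=5 C[3]=2 → dur=5, Σ=34 | A=load:t4 B=compute:t3 [load-bound]
step 5: L[5]=5 C[4]=6 → dur=6, Σ=40 | A=compute:t4 B=load:t5 [compute-bound]
step 6: L[6]=2 C[5]=3 → dur=3, Σ=43 | A=load:t6 B=compute:t5 [compute-bound]
step 7: L[7]=5 C[6]=5 → dur=5, Σ=48 | A=compute:t6 B=load:t7 [tied]
step 8: L[8]=7 C[7]=7 → dur=7, Σ=55 | A=load:t8 B=compute:t7 [tied]
step 9: C[8]=5 → dur=5, Σ=60 | A=compute:t8 B=idle [compute-only]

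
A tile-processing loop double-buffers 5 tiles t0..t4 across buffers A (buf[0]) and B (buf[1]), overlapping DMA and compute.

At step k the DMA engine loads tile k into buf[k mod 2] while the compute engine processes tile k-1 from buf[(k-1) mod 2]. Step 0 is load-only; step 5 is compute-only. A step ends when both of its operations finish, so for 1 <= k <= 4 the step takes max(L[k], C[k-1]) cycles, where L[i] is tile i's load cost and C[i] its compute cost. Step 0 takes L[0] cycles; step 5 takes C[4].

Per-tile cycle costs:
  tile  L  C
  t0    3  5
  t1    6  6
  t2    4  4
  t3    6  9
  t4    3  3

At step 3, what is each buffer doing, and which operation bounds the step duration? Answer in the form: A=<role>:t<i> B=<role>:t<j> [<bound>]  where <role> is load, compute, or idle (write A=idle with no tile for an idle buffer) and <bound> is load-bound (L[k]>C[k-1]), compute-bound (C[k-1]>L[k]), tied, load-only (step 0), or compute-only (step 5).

  0. 3=3c; end=3; A:t0 B:-
  1. max(6,5)=6c; end=9; A:t0 B:t1
  2. max(4,6)=6c; end=15; A:t2 B:t1
  3. max(6,4)=6c; end=21; A:t2 B:t3
  4. max(3,9)=9c; end=30; A:t4 B:t3
  5. 3=3c; end=33; A:t4 B:t3

step 3: A=compute:t2 B=load:t3 [load-bound]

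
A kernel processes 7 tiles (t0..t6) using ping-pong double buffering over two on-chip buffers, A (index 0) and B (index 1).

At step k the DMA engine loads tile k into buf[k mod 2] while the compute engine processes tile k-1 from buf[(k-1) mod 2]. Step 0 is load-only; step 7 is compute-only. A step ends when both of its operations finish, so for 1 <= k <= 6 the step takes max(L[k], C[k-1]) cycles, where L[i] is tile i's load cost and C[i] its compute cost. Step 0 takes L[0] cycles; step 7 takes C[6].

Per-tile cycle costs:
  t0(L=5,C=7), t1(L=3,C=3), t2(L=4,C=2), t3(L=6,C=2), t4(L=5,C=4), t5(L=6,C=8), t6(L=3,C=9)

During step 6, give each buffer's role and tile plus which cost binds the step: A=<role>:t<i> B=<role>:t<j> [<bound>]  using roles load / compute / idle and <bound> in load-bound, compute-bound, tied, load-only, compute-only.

  0. 5=5c; end=5; A:t0 B:-
  1. max(3,7)=7c; end=12; A:t0 B:t1
  2. max(4,3)=4c; end=16; A:t2 B:t1
  3. max(6,2)=6c; end=22; A:t2 B:t3
  4. max(5,2)=5c; end=27; A:t4 B:t3
  5. max(6,4)=6c; end=33; A:t4 B:t5
  6. max(3,8)=8c; end=41; A:t6 B:t5
  7. 9=9c; end=50; A:t6 B:t5

step 6: A=load:t6 B=compute:t5 [compute-bound]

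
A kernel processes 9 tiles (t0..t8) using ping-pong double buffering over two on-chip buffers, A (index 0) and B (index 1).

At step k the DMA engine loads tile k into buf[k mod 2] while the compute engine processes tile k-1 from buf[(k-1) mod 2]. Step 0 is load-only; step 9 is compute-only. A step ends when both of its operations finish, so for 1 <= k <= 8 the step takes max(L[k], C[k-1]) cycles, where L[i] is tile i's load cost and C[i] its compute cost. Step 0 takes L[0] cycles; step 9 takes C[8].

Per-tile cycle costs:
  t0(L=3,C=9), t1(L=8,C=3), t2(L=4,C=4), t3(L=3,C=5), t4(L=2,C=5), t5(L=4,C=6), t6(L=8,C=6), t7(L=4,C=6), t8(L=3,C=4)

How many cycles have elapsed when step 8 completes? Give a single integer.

end_cycle[8] = 50

k=0 load=t0/3c comp=- wait=3 total=3
k=1 load=t1/8c comp=t0/9c wait=9 total=12
k=2 load=t2/4c comp=t1/3c wait=4 total=16
k=3 load=t3/3c comp=t2/4c wait=4 total=20
k=4 load=t4/2c comp=t3/5c wait=5 total=25
k=5 load=t5/4c comp=t4/5c wait=5 total=30
k=6 load=t6/8c comp=t5/6c wait=8 total=38
k=7 load=t7/4c comp=t6/6c wait=6 total=44
k=8 load=t8/3c comp=t7/6c wait=6 total=50
k=9 load=- comp=t8/4c wait=4 total=54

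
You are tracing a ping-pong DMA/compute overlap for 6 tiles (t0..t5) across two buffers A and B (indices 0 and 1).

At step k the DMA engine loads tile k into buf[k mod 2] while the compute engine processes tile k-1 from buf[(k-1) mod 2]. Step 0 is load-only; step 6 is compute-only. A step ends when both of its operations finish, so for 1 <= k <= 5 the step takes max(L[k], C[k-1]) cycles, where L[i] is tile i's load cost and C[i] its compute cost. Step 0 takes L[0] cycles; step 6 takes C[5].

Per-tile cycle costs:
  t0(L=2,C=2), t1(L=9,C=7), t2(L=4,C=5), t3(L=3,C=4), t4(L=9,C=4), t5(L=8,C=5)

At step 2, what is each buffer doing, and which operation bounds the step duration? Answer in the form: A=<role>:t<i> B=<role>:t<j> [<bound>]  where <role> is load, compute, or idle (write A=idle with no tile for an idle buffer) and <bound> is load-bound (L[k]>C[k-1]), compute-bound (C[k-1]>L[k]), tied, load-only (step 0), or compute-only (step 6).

step 2: A=load:t2 B=compute:t1 [compute-bound]

step 0: L[0]=2 → dur=2, Σ=2 | A=load:t0 B=idle [load-only]
step 1: L[1]=9 C[0]=2 → dur=9, Σ=11 | A=compute:t0 B=load:t1 [load-bound]
step 2: L[2]=4 C[1]=7 → dur=7, Σ=18 | A=load:t2 B=compute:t1 [compute-bound]
step 3: L[3]=3 C[2]=5 → dur=5, Σ=23 | A=compute:t2 B=load:t3 [compute-bound]
step 4: L[4]=9 C[3]=4 → dur=9, Σ=32 | A=load:t4 B=compute:t3 [load-bound]
step 5: L[5]=8 C[4]=4 → dur=8, Σ=40 | A=compute:t4 B=load:t5 [load-bound]
step 6: C[5]=5 → dur=5, Σ=45 | A=idle B=compute:t5 [compute-only]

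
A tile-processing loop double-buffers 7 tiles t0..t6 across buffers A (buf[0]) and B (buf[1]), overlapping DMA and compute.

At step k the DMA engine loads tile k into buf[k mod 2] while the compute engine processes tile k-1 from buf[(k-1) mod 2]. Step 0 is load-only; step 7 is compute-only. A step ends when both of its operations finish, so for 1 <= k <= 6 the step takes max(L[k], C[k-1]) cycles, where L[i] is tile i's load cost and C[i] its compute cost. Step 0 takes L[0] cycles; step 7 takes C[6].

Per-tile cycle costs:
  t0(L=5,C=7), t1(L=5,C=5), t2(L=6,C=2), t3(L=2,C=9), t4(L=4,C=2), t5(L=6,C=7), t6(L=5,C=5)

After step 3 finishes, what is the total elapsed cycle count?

end_cycle[3] = 20

  0. 5=5c; end=5; A:t0 B:-
  1. max(5,7)=7c; end=12; A:t0 B:t1
  2. max(6,5)=6c; end=18; A:t2 B:t1
  3. max(2,2)=2c; end=20; A:t2 B:t3
  4. max(4,9)=9c; end=29; A:t4 B:t3
  5. max(6,2)=6c; end=35; A:t4 B:t5
  6. max(5,7)=7c; end=42; A:t6 B:t5
  7. 5=5c; end=47; A:t6 B:t5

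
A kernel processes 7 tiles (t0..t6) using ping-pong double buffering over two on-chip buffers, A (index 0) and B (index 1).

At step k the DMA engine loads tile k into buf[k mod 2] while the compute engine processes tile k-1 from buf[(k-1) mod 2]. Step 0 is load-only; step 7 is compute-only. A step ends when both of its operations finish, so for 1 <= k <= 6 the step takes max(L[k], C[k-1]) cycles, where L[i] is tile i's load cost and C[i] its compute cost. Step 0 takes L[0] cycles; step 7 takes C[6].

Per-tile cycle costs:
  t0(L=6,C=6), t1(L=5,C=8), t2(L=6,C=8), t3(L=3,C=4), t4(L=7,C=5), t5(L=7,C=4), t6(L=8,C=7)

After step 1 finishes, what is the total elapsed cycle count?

step 0: L[0]=6 → dur=6, Σ=6 | A=load:t0 B=idle [load-only]
step 1: L[1]=5 C[0]=6 → dur=6, Σ=12 | A=compute:t0 B=load:t1 [compute-bound]
step 2: L[2]=6 C[1]=8 → dur=8, Σ=20 | A=load:t2 B=compute:t1 [compute-bound]
step 3: L[3]=3 C[2]=8 → dur=8, Σ=28 | A=compute:t2 B=load:t3 [compute-bound]
step 4: L[4]=7 C[3]=4 → dur=7, Σ=35 | A=load:t4 B=compute:t3 [load-bound]
step 5: L[5]=7 C[4]=5 → dur=7, Σ=42 | A=compute:t4 B=load:t5 [load-bound]
step 6: L[6]=8 C[5]=4 → dur=8, Σ=50 | A=load:t6 B=compute:t5 [load-bound]
step 7: C[6]=7 → dur=7, Σ=57 | A=compute:t6 B=idle [compute-only]

end_cycle[1] = 12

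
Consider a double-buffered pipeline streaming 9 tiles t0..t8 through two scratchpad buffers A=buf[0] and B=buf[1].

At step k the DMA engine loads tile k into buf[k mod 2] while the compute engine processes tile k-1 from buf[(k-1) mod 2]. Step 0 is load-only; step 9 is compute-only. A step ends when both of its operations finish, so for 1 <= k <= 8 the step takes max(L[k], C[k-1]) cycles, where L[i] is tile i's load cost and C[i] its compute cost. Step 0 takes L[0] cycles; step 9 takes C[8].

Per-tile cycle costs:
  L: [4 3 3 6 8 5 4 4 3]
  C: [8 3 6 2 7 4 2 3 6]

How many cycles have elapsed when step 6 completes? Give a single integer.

  0. 4=4c; end=4; A:t0 B:-
  1. max(3,8)=8c; end=12; A:t0 B:t1
  2. max(3,3)=3c; end=15; A:t2 B:t1
  3. max(6,6)=6c; end=21; A:t2 B:t3
  4. max(8,2)=8c; end=29; A:t4 B:t3
  5. max(5,7)=7c; end=36; A:t4 B:t5
  6. max(4,4)=4c; end=40; A:t6 B:t5
  7. max(4,2)=4c; end=44; A:t6 B:t7
  8. max(3,3)=3c; end=47; A:t8 B:t7
  9. 6=6c; end=53; A:t8 B:t7

end_cycle[6] = 40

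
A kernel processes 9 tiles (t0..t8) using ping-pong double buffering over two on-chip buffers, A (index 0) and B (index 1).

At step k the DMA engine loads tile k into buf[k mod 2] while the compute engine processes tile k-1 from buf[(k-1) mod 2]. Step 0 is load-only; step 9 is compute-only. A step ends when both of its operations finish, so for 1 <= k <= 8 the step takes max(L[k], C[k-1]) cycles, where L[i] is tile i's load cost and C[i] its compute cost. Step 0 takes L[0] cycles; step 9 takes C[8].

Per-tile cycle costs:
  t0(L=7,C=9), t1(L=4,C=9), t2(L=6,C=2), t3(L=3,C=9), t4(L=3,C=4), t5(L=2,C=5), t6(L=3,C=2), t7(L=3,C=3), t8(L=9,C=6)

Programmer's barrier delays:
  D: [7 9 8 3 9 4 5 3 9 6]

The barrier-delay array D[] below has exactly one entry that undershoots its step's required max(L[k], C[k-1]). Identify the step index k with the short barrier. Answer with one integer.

[0] required=L[0]=7=7 vs D=7 ok
[1] required=max(L[1]=4,C[0]=9)=9 vs D=9 ok
[2] required=max(L[2]=6,C[1]=9)=9 vs D=8 SHORT
[3] required=max(L[3]=3,C[2]=2)=3 vs D=3 ok
[4] required=max(L[4]=3,C[3]=9)=9 vs D=9 ok
[5] required=max(L[5]=2,C[4]=4)=4 vs D=4 ok
[6] required=max(L[6]=3,C[5]=5)=5 vs D=5 ok
[7] required=max(L[7]=3,C[6]=2)=3 vs D=3 ok
[8] required=max(L[8]=9,C[7]=3)=9 vs D=9 ok
[9] required=C[8]=6=6 vs D=6 ok

hazard at step 2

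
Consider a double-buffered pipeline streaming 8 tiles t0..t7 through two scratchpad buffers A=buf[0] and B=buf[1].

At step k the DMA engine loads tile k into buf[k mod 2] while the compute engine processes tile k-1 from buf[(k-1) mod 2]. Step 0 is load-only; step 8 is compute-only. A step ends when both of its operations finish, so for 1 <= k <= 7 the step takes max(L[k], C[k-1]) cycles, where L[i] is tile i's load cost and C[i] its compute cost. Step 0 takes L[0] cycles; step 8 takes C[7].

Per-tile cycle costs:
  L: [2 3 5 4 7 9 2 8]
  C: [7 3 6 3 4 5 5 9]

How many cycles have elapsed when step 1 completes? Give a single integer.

end_cycle[1] = 9

step 0: L[0]=2 → dur=2, Σ=2 | A=load:t0 B=idle [load-only]
step 1: L[1]=3 C[0]=7 → dur=7, Σ=9 | A=compute:t0 B=load:t1 [compute-bound]
step 2: L[2]=5 C[1]=3 → dur=5, Σ=14 | A=load:t2 B=compute:t1 [load-bound]
step 3: L[3]=4 C[2]=6 → dur=6, Σ=20 | A=compute:t2 B=load:t3 [compute-bound]
step 4: L[4]=7 C[3]=3 → dur=7, Σ=27 | A=load:t4 B=compute:t3 [load-bound]
step 5: L[5]=9 C[4]=4 → dur=9, Σ=36 | A=compute:t4 B=load:t5 [load-bound]
step 6: L[6]=2 C[5]=5 → dur=5, Σ=41 | A=load:t6 B=compute:t5 [compute-bound]
step 7: L[7]=8 C[6]=5 → dur=8, Σ=49 | A=compute:t6 B=load:t7 [load-bound]
step 8: C[7]=9 → dur=9, Σ=58 | A=idle B=compute:t7 [compute-only]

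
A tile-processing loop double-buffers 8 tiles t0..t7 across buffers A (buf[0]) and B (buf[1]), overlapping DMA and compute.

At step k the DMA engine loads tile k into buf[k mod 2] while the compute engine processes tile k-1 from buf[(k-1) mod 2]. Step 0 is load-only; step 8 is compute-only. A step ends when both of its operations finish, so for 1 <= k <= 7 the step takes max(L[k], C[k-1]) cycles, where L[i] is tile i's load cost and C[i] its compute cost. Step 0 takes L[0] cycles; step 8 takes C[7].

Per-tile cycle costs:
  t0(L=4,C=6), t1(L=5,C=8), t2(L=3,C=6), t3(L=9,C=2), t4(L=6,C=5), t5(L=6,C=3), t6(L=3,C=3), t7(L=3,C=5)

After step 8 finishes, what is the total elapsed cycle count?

step 0: L[0]=4 → dur=4, Σ=4 | A=load:t0 B=idle [load-only]
step 1: L[1]=5 C[0]=6 → dur=6, Σ=10 | A=compute:t0 B=load:t1 [compute-bound]
step 2: L[2]=3 C[1]=8 → dur=8, Σ=18 | A=load:t2 B=compute:t1 [compute-bound]
step 3: L[3]=9 C[2]=6 → dur=9, Σ=27 | A=compute:t2 B=load:t3 [load-bound]
step 4: L[4]=6 C[3]=2 → dur=6, Σ=33 | A=load:t4 B=compute:t3 [load-bound]
step 5: L[5]=6 C[4]=5 → dur=6, Σ=39 | A=compute:t4 B=load:t5 [load-bound]
step 6: L[6]=3 C[5]=3 → dur=3, Σ=42 | A=load:t6 B=compute:t5 [tied]
step 7: L[7]=3 C[6]=3 → dur=3, Σ=45 | A=compute:t6 B=load:t7 [tied]
step 8: C[7]=5 → dur=5, Σ=50 | A=idle B=compute:t7 [compute-only]

end_cycle[8] = 50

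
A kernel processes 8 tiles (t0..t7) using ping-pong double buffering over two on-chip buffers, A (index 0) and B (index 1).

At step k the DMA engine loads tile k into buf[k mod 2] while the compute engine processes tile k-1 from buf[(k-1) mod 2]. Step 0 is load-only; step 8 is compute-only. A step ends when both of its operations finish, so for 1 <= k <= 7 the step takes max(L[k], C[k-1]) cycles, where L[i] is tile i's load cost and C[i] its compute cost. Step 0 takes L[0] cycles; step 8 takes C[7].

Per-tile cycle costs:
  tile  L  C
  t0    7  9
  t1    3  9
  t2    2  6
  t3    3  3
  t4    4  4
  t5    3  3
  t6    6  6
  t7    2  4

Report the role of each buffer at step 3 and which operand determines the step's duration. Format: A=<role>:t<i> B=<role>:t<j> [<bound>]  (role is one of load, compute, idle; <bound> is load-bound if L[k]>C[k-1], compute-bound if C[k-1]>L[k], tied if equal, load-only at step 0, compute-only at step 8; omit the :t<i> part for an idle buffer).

step 0: L[0]=7 → dur=7, Σ=7 | A=load:t0 B=idle [load-only]
step 1: L[1]=3 C[0]=9 → dur=9, Σ=16 | A=compute:t0 B=load:t1 [compute-bound]
step 2: L[2]=2 C[1]=9 → dur=9, Σ=25 | A=load:t2 B=compute:t1 [compute-bound]
step 3: L[3]=3 C[2]=6 → dur=6, Σ=31 | A=compute:t2 B=load:t3 [compute-bound]
step 4: L[4]=4 C[3]=3 → dur=4, Σ=35 | A=load:t4 B=compute:t3 [load-bound]
step 5: L[5]=3 C[4]=4 → dur=4, Σ=39 | A=compute:t4 B=load:t5 [compute-bound]
step 6: L[6]=6 C[5]=3 → dur=6, Σ=45 | A=load:t6 B=compute:t5 [load-bound]
step 7: L[7]=2 C[6]=6 → dur=6, Σ=51 | A=compute:t6 B=load:t7 [compute-bound]
step 8: C[7]=4 → dur=4, Σ=55 | A=idle B=compute:t7 [compute-only]

step 3: A=compute:t2 B=load:t3 [compute-bound]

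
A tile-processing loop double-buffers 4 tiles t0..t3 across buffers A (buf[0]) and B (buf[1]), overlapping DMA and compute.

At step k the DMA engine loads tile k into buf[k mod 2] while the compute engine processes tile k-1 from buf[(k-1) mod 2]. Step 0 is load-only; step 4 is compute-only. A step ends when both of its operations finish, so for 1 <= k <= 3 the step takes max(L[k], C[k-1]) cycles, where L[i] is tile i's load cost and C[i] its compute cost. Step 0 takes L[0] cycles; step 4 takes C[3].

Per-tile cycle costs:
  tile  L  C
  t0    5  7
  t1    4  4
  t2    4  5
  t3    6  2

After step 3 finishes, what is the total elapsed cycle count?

end_cycle[3] = 22

k=0 load=t0/5c comp=- wait=5 total=5
k=1 load=t1/4c comp=t0/7c wait=7 total=12
k=2 load=t2/4c comp=t1/4c wait=4 total=16
k=3 load=t3/6c comp=t2/5c wait=6 total=22
k=4 load=- comp=t3/2c wait=2 total=24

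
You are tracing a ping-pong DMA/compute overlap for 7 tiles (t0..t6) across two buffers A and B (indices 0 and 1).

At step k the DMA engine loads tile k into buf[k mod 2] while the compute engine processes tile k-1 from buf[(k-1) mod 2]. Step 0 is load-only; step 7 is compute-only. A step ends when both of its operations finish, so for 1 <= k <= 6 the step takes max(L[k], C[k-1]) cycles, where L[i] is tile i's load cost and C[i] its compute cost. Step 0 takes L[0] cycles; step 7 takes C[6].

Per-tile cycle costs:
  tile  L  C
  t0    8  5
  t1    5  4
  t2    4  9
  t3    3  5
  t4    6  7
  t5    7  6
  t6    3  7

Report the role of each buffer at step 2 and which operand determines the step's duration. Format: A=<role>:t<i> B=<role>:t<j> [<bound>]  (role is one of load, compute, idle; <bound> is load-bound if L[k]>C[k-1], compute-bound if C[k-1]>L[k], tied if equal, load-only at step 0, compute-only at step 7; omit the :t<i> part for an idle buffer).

  0. 8=8c; end=8; A:t0 B:-
  1. max(5,5)=5c; end=13; A:t0 B:t1
  2. max(4,4)=4c; end=17; A:t2 B:t1
  3. max(3,9)=9c; end=26; A:t2 B:t3
  4. max(6,5)=6c; end=32; A:t4 B:t3
  5. max(7,7)=7c; end=39; A:t4 B:t5
  6. max(3,6)=6c; end=45; A:t6 B:t5
  7. 7=7c; end=52; A:t6 B:t5

step 2: A=load:t2 B=compute:t1 [tied]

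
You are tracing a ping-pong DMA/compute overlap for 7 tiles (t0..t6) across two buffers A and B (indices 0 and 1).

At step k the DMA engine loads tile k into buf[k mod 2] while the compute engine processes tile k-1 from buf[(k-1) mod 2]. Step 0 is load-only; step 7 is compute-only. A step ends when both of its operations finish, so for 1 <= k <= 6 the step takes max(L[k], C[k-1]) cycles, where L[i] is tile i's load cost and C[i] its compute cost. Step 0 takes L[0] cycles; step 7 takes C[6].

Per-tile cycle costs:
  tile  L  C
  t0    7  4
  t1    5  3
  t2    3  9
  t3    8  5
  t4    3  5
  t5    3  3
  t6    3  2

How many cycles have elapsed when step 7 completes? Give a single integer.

k=0 load=t0/7c comp=- wait=7 total=7
k=1 load=t1/5c comp=t0/4c wait=5 total=12
k=2 load=t2/3c comp=t1/3c wait=3 total=15
k=3 load=t3/8c comp=t2/9c wait=9 total=24
k=4 load=t4/3c comp=t3/5c wait=5 total=29
k=5 load=t5/3c comp=t4/5c wait=5 total=34
k=6 load=t6/3c comp=t5/3c wait=3 total=37
k=7 load=- comp=t6/2c wait=2 total=39

end_cycle[7] = 39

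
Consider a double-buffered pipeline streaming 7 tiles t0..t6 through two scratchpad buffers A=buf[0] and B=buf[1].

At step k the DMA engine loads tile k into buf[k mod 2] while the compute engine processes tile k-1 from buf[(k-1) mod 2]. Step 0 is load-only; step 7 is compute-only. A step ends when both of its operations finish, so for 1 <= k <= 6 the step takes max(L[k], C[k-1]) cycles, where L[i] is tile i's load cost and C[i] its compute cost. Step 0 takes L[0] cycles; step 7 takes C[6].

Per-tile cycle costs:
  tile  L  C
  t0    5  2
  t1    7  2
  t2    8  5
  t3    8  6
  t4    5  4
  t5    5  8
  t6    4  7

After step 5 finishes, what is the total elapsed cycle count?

end_cycle[5] = 39

step 0: L[0]=5 → dur=5, Σ=5 | A=load:t0 B=idle [load-only]
step 1: L[1]=7 C[0]=2 → dur=7, Σ=12 | A=compute:t0 B=load:t1 [load-bound]
step 2: L[2]=8 C[1]=2 → dur=8, Σ=20 | A=load:t2 B=compute:t1 [load-bound]
step 3: L[3]=8 C[2]=5 → dur=8, Σ=28 | A=compute:t2 B=load:t3 [load-bound]
step 4: L[4]=5 C[3]=6 → dur=6, Σ=34 | A=load:t4 B=compute:t3 [compute-bound]
step 5: L[5]=5 C[4]=4 → dur=5, Σ=39 | A=compute:t4 B=load:t5 [load-bound]
step 6: L[6]=4 C[5]=8 → dur=8, Σ=47 | A=load:t6 B=compute:t5 [compute-bound]
step 7: C[6]=7 → dur=7, Σ=54 | A=compute:t6 B=idle [compute-only]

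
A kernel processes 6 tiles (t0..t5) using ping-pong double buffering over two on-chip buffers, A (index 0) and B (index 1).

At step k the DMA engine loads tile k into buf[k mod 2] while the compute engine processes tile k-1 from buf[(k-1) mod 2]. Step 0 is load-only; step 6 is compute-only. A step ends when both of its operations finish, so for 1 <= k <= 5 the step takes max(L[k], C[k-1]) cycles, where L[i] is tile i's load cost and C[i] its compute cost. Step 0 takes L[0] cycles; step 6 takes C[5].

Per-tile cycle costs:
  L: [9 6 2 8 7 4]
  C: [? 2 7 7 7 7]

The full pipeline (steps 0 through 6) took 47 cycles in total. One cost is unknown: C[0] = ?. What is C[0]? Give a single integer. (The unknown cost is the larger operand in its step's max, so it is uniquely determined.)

step 0: dur = L[0]=9 = 9
step 1: dur = max(L[1]=6, C[0]=?) = C[0]  (unknown; binding)
step 2: dur = max(L[2]=2, C[1]=2) = 2
step 3: dur = max(L[3]=8, C[2]=7) = 8
step 4: dur = max(L[4]=7, C[3]=7) = 7
step 5: dur = max(L[5]=4, C[4]=7) = 7
step 6: dur = C[5]=7 = 7
sum of known step durations = 40
dur[1] = total - known = 47 - 40 = 7
C[0] is the binding max in step 1, so C[0] = dur[1] = 7

C[0] = 7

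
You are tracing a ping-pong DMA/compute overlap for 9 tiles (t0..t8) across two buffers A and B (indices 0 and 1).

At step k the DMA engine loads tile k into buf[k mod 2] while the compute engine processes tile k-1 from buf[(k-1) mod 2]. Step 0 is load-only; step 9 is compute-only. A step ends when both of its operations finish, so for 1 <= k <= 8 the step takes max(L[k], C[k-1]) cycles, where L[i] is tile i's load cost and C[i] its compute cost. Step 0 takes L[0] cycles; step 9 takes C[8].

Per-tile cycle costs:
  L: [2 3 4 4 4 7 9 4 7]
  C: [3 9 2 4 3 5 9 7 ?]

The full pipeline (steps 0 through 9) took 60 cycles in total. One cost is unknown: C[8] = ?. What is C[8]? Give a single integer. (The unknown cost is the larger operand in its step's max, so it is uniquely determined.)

step 0 | dur = L[0]=2 = 2
step 1 | dur = max(L[1]=3, C[0]=3) = 3
step 2 | dur = max(L[2]=4, C[1]=9) = 9
step 3 | dur = max(L[3]=4, C[2]=2) = 4
step 4 | dur = max(L[4]=4, C[3]=4) = 4
step 5 | dur = max(L[5]=7, C[4]=3) = 7
step 6 | dur = max(L[6]=9, C[5]=5) = 9
step 7 | dur = max(L[7]=4, C[6]=9) = 9
step 8 | dur = max(L[8]=7, C[7]=7) = 7
step 9 | dur = C[8]=? = C[8]  (unknown; binding)
sum of known step durations = 54
dur[9] = total - known = 60 - 54 = 6
C[8] is the binding max in step 9, so C[8] = dur[9] = 6

C[8] = 6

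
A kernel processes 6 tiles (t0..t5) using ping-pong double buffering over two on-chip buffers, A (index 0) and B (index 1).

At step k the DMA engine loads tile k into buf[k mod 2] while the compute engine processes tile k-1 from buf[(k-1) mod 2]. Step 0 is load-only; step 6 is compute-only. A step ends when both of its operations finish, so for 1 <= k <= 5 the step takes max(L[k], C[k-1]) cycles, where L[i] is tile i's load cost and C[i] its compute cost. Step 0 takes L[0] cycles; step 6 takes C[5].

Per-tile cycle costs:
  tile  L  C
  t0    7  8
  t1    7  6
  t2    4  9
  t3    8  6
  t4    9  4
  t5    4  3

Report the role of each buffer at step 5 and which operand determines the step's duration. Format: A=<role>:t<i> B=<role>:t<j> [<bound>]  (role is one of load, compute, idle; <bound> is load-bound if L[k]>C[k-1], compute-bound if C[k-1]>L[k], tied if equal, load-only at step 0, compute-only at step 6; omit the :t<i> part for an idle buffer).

k=0 load=t0/7c comp=- wait=7 total=7
k=1 load=t1/7c comp=t0/8c wait=8 total=15
k=2 load=t2/4c comp=t1/6c wait=6 total=21
k=3 load=t3/8c comp=t2/9c wait=9 total=30
k=4 load=t4/9c comp=t3/6c wait=9 total=39
k=5 load=t5/4c comp=t4/4c wait=4 total=43
k=6 load=- comp=t5/3c wait=3 total=46

step 5: A=compute:t4 B=load:t5 [tied]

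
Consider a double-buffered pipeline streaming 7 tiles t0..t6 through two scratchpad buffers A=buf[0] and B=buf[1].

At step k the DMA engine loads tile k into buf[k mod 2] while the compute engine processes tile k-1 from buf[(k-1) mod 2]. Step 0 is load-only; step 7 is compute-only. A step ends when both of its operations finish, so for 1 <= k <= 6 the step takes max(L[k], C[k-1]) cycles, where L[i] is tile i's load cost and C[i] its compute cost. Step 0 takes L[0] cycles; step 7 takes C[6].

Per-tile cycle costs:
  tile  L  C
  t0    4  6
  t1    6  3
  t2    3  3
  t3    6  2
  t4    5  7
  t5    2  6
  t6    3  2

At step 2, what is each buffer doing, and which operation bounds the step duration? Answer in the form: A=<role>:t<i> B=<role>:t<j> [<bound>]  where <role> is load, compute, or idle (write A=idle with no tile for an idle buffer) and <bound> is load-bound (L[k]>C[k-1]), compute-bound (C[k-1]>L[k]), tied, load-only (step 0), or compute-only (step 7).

k=0 load=t0/4c comp=- wait=4 total=4
k=1 load=t1/6c comp=t0/6c wait=6 total=10
k=2 load=t2/3c comp=t1/3c wait=3 total=13
k=3 load=t3/6c comp=t2/3c wait=6 total=19
k=4 load=t4/5c comp=t3/2c wait=5 total=24
k=5 load=t5/2c comp=t4/7c wait=7 total=31
k=6 load=t6/3c comp=t5/6c wait=6 total=37
k=7 load=- comp=t6/2c wait=2 total=39

step 2: A=load:t2 B=compute:t1 [tied]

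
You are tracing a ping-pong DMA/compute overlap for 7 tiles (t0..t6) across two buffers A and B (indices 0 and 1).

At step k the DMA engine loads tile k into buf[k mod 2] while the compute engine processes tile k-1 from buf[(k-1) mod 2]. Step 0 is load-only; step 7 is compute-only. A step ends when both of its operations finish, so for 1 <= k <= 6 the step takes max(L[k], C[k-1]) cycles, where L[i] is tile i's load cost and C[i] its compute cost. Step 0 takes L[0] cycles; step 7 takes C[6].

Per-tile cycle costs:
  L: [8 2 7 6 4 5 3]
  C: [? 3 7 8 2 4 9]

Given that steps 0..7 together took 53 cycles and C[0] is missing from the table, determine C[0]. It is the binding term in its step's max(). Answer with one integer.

C[0] = 5

step 0 | dur = L[0]=8 = 8
step 1 | dur = max(L[1]=2, C[0]=?) = C[0]  (unknown; binding)
step 2 | dur = max(L[2]=7, C[1]=3) = 7
step 3 | dur = max(L[3]=6, C[2]=7) = 7
step 4 | dur = max(L[4]=4, C[3]=8) = 8
step 5 | dur = max(L[5]=5, C[4]=2) = 5
step 6 | dur = max(L[6]=3, C[5]=4) = 4
step 7 | dur = C[6]=9 = 9
sum of known step durations = 48
dur[1] = total - known = 53 - 48 = 5
C[0] is the binding max in step 1, so C[0] = dur[1] = 5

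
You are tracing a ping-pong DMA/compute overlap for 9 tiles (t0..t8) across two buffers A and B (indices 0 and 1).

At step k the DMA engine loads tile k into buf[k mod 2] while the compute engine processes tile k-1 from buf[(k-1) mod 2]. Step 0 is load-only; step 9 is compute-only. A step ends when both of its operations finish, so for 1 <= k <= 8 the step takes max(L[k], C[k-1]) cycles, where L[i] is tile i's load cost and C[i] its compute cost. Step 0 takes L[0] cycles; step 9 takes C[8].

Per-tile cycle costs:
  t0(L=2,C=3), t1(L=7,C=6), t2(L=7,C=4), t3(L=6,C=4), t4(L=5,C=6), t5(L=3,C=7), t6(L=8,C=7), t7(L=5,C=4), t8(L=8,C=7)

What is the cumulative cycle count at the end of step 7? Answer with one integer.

  0. 2=2c; end=2; A:t0 B:-
  1. max(7,3)=7c; end=9; A:t0 B:t1
  2. max(7,6)=7c; end=16; A:t2 B:t1
  3. max(6,4)=6c; end=22; A:t2 B:t3
  4. max(5,4)=5c; end=27; A:t4 B:t3
  5. max(3,6)=6c; end=33; A:t4 B:t5
  6. max(8,7)=8c; end=41; A:t6 B:t5
  7. max(5,7)=7c; end=48; A:t6 B:t7
  8. max(8,4)=8c; end=56; A:t8 B:t7
  9. 7=7c; end=63; A:t8 B:t7

end_cycle[7] = 48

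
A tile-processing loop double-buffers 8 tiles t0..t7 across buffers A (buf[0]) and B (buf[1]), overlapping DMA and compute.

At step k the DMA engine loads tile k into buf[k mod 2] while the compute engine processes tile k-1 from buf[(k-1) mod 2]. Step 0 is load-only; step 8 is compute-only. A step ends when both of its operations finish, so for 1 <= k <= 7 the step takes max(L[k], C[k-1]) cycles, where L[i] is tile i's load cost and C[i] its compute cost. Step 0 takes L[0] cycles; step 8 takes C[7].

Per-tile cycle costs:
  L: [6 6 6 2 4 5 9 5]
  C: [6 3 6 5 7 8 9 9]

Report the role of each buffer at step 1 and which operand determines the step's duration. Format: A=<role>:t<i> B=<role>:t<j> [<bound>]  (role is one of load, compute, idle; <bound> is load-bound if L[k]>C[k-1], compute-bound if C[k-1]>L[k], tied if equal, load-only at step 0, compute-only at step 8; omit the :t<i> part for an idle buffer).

step 1: A=compute:t0 B=load:t1 [tied]

  0. 6=6c; end=6; A:t0 B:-
  1. max(6,6)=6c; end=12; A:t0 B:t1
  2. max(6,3)=6c; end=18; A:t2 B:t1
  3. max(2,6)=6c; end=24; A:t2 B:t3
  4. max(4,5)=5c; end=29; A:t4 B:t3
  5. max(5,7)=7c; end=36; A:t4 B:t5
  6. max(9,8)=9c; end=45; A:t6 B:t5
  7. max(5,9)=9c; end=54; A:t6 B:t7
  8. 9=9c; end=63; A:t6 B:t7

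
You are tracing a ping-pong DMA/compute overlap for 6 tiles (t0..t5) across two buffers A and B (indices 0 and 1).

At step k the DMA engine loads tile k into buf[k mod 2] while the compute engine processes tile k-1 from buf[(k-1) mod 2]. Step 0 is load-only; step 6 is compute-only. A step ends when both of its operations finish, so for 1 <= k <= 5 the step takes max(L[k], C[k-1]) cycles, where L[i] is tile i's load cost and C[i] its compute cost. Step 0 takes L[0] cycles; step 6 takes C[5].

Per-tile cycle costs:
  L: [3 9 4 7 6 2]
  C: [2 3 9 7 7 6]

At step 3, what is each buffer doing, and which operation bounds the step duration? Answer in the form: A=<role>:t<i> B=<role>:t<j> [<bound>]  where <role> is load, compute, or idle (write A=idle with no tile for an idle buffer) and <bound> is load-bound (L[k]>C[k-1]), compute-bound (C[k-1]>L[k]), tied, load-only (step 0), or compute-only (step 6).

k=0 load=t0/3c comp=- wait=3 total=3
k=1 load=t1/9c comp=t0/2c wait=9 total=12
k=2 load=t2/4c comp=t1/3c wait=4 total=16
k=3 load=t3/7c comp=t2/9c wait=9 total=25
k=4 load=t4/6c comp=t3/7c wait=7 total=32
k=5 load=t5/2c comp=t4/7c wait=7 total=39
k=6 load=- comp=t5/6c wait=6 total=45

step 3: A=compute:t2 B=load:t3 [compute-bound]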